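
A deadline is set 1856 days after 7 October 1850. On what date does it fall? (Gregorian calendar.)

November 6, 1855

+365 (one year) → Oct 7, 1851 (1491 left).
+366 (one year; includes Feb 29, 1852) → Oct 7, 1852 (1125 left).
+365 (one year) → Oct 7, 1853 (760 left).
+365 (one year) → Oct 7, 1854 (395 left).
Oct has 31 days: +25 → Nov 1, 1854 (370 left).
Nov has 30 days: +30 → Dec 1, 1854 (340 left).
Dec has 31 days: +31 → Jan 1, 1855 (309 left).
Jan has 31 days: +31 → Feb 1, 1855 (278 left).
Feb has 28 days: +28 → Mar 1, 1855 (250 left).
Mar has 31 days: +31 → Apr 1, 1855 (219 left).
Apr has 30 days: +30 → May 1, 1855 (189 left).
May has 31 days: +31 → Jun 1, 1855 (158 left).
Jun has 30 days: +30 → Jul 1, 1855 (128 left).
Jul has 31 days: +31 → Aug 1, 1855 (97 left).
Aug has 31 days: +31 → Sep 1, 1855 (66 left).
Sep has 30 days: +30 → Oct 1, 1855 (36 left).
Oct has 31 days: +31 → Nov 1, 1855 (5 left).
+5 → Nov 6, 1855.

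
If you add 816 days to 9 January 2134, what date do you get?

April 4, 2136

+365 (one year) → Jan 9, 2135 (451 left).
+365 (one year) → Jan 9, 2136 (86 left).
Jan has 31 days: +23 → Feb 1, 2136 (63 left).
Feb has 29 days: +29 → Mar 1, 2136 (34 left).
Mar has 31 days: +31 → Apr 1, 2136 (3 left).
+3 → Apr 4, 2136.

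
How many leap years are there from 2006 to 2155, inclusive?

Multiples of 4 in [2006,2155]: 37.
Of those, multiples of 100: 1 (not leap unless ÷400).
Multiples of 400: 0.
Leap years = 37 − 1 + 0 = 36.

36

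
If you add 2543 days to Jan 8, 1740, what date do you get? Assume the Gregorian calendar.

+366 (one year; includes Feb 29, 1740) → Jan 8, 1741 (2177 left).
+365 (one year) → Jan 8, 1742 (1812 left).
+365 (one year) → Jan 8, 1743 (1447 left).
+365 (one year) → Jan 8, 1744 (1082 left).
+366 (one year; includes Feb 29, 1744) → Jan 8, 1745 (716 left).
+365 (one year) → Jan 8, 1746 (351 left).
Jan has 31 days: +24 → Feb 1, 1746 (327 left).
Feb has 28 days: +28 → Mar 1, 1746 (299 left).
Mar has 31 days: +31 → Apr 1, 1746 (268 left).
Apr has 30 days: +30 → May 1, 1746 (238 left).
May has 31 days: +31 → Jun 1, 1746 (207 left).
Jun has 30 days: +30 → Jul 1, 1746 (177 left).
Jul has 31 days: +31 → Aug 1, 1746 (146 left).
Aug has 31 days: +31 → Sep 1, 1746 (115 left).
Sep has 30 days: +30 → Oct 1, 1746 (85 left).
Oct has 31 days: +31 → Nov 1, 1746 (54 left).
Nov has 30 days: +30 → Dec 1, 1746 (24 left).
+24 → Dec 25, 1746.

December 25, 1746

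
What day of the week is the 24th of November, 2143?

Doomsday rule: the anchor day for the 2100s is Sunday. For year 43: 43÷12 = 3 r 7, and 7÷4 = 1, so 3+7+1 = 11.
Sunday + 11 ≡ Thursday — that's 2143's doomsday.
In November the doomsday date is Nov 7.
Nov 24 is 17 days after Nov 7; 17 mod 7 = 3, so Thursday + 3 = Sunday.

Sunday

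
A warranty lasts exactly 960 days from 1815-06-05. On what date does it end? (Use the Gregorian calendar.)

January 20, 1818

+366 (one year; includes Feb 29, 1816) → Jun 5, 1816 (594 left).
+365 (one year) → Jun 5, 1817 (229 left).
Jun has 30 days: +26 → Jul 1, 1817 (203 left).
Jul has 31 days: +31 → Aug 1, 1817 (172 left).
Aug has 31 days: +31 → Sep 1, 1817 (141 left).
Sep has 30 days: +30 → Oct 1, 1817 (111 left).
Oct has 31 days: +31 → Nov 1, 1817 (80 left).
Nov has 30 days: +30 → Dec 1, 1817 (50 left).
Dec has 31 days: +31 → Jan 1, 1818 (19 left).
+19 → Jan 20, 1818.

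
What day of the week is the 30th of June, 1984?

Doomsday rule: the anchor day for the 1900s is Wednesday. For year 84: 84÷12 = 7 r 0, and 0÷4 = 0, so 7+0+0 = 7.
Wednesday + 7 ≡ Wednesday — that's 1984's doomsday.
In June the doomsday date is Jun 6.
Jun 30 is 24 days after Jun 6; 24 mod 7 = 3, so Wednesday + 3 = Saturday.

Saturday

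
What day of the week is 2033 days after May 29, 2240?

First find the weekday of May 29, 2240. Doomsday rule: the anchor day for the 2200s is Friday. For year 40: 40÷12 = 3 r 4, and 4÷4 = 1, so 3+4+1 = 8.
Friday + 8 ≡ Saturday — that's 2240's doomsday.
In May the doomsday date is May 9.
May 29 is 20 days after May 9; 20 mod 7 = 6, so Saturday + 6 = Friday.
2033 mod 7 = 3, so 2033 days after a Friday is Friday + 3 = Monday.

Monday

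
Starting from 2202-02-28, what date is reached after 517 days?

+365 (one year) → Feb 28, 2203 (152 left).
Feb has 28 days: +1 → Mar 1, 2203 (151 left).
Mar has 31 days: +31 → Apr 1, 2203 (120 left).
Apr has 30 days: +30 → May 1, 2203 (90 left).
May has 31 days: +31 → Jun 1, 2203 (59 left).
Jun has 30 days: +30 → Jul 1, 2203 (29 left).
+29 → Jul 30, 2203.

July 30, 2203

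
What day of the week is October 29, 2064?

Doomsday rule: the anchor day for the 2000s is Tuesday. For year 64: 64÷12 = 5 r 4, and 4÷4 = 1, so 5+4+1 = 10.
Tuesday + 10 ≡ Friday — that's 2064's doomsday.
In October the doomsday date is Oct 10.
Oct 29 is 19 days after Oct 10; 19 mod 7 = 5, so Friday + 5 = Wednesday.

Wednesday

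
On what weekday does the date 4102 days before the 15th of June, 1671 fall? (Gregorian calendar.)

First find the weekday of Jun 15, 1671. Doomsday rule: the anchor day for the 1600s is Tuesday. For year 71: 71÷12 = 5 r 11, and 11÷4 = 2, so 5+11+2 = 18.
Tuesday + 18 ≡ Saturday — that's 1671's doomsday.
In June the doomsday date is Jun 6.
Jun 15 is 9 days after Jun 6; 9 mod 7 = 2, so Saturday + 2 = Monday.
4102 mod 7 = 0, so 4102 days before a Monday is Monday − 0 = Monday.

Monday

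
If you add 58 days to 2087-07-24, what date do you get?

September 20, 2087

Jul has 31 days: +8 → Aug 1, 2087 (50 left).
Aug has 31 days: +31 → Sep 1, 2087 (19 left).
+19 → Sep 20, 2087.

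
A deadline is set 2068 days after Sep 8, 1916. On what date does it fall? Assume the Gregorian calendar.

+365 (one year) → Sep 8, 1917 (1703 left).
+365 (one year) → Sep 8, 1918 (1338 left).
+365 (one year) → Sep 8, 1919 (973 left).
+366 (one year; includes Feb 29, 1920) → Sep 8, 1920 (607 left).
+365 (one year) → Sep 8, 1921 (242 left).
Sep has 30 days: +23 → Oct 1, 1921 (219 left).
Oct has 31 days: +31 → Nov 1, 1921 (188 left).
Nov has 30 days: +30 → Dec 1, 1921 (158 left).
Dec has 31 days: +31 → Jan 1, 1922 (127 left).
Jan has 31 days: +31 → Feb 1, 1922 (96 left).
Feb has 28 days: +28 → Mar 1, 1922 (68 left).
Mar has 31 days: +31 → Apr 1, 1922 (37 left).
Apr has 30 days: +30 → May 1, 1922 (7 left).
+7 → May 8, 1922.

May 8, 1922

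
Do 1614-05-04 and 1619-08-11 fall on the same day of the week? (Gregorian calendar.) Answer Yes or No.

From May 4, 1614 to Aug 11, 1619 is 1925 days.
1925 mod 7 = 0, so they are the same weekday.
(May 4, 1614 is a Sunday; Aug 11, 1619 is a Sunday.)

Yes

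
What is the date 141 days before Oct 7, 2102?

−7 → Sep 30, 2102 (end of Sep, 30 days; 134 left).
−30 → Aug 31, 2102 (end of Aug, 31 days; 104 left).
−31 → Jul 31, 2102 (end of Jul, 31 days; 73 left).
−31 → Jun 30, 2102 (end of Jun, 30 days; 42 left).
−30 → May 31, 2102 (end of May, 31 days; 12 left).
−12 → May 19, 2102.

May 19, 2102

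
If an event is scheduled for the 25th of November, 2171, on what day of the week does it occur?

Doomsday rule: the anchor day for the 2100s is Sunday. For year 71: 71÷12 = 5 r 11, and 11÷4 = 2, so 5+11+2 = 18.
Sunday + 18 ≡ Thursday — that's 2171's doomsday.
In November the doomsday date is Nov 7.
Nov 25 is 18 days after Nov 7; 18 mod 7 = 4, so Thursday + 4 = Monday.

Monday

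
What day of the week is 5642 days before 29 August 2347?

First find the weekday of Aug 29, 2347. Doomsday rule: the anchor day for the 2300s is Wednesday. For year 47: 47÷12 = 3 r 11, and 11÷4 = 2, so 3+11+2 = 16.
Wednesday + 16 ≡ Friday — that's 2347's doomsday.
In August the doomsday date is Aug 8.
Aug 29 is 21 days after Aug 8; 21 mod 7 = 0, so Friday + 0 = Friday.
5642 mod 7 = 0, so 5642 days before a Friday is Friday − 0 = Friday.

Friday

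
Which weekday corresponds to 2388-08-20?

Saturday

Doomsday rule: the anchor day for the 2300s is Wednesday. For year 88: 88÷12 = 7 r 4, and 4÷4 = 1, so 7+4+1 = 12.
Wednesday + 12 ≡ Monday — that's 2388's doomsday.
In August the doomsday date is Aug 8.
Aug 20 is 12 days after Aug 8; 12 mod 7 = 5, so Monday + 5 = Saturday.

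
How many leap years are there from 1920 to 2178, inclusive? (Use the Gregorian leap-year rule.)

64

Multiples of 4 in [1920,2178]: 65.
Of those, multiples of 100: 2 (not leap unless ÷400).
Multiples of 400: 1.
Leap years = 65 − 2 + 1 = 64.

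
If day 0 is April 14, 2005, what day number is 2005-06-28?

Apr 14, 2005 → May 14, 2005: 30 days (April has 30).
May 14, 2005 → Jun 14, 2005: 31 days (May has 31).
Jun 14, 2005 → Jun 28, 2005: 14 days.
Total: 75 days.

75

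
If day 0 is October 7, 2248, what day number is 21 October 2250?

744

Oct 7, 2248 → Oct 7, 2249: 365 days.
Oct 7, 2249 → Nov 7, 2249: 31 days (October has 31).
Nov 7, 2249 → Dec 7, 2249: 30 days (November has 30).
Dec 7, 2249 → Jan 7, 2250: 31 days (December has 31).
Jan 7, 2250 → Feb 7, 2250: 31 days (January has 31).
Feb 7, 2250 → Mar 7, 2250: 28 days (February has 28).
Mar 7, 2250 → Apr 7, 2250: 31 days (March has 31).
Apr 7, 2250 → May 7, 2250: 30 days (April has 30).
May 7, 2250 → Jun 7, 2250: 31 days (May has 31).
Jun 7, 2250 → Jul 7, 2250: 30 days (June has 30).
Jul 7, 2250 → Aug 7, 2250: 31 days (July has 31).
Aug 7, 2250 → Sep 7, 2250: 31 days (August has 31).
Sep 7, 2250 → Oct 7, 2250: 30 days (September has 30).
Oct 7, 2250 → Oct 21, 2250: 14 days.
Total: 744 days.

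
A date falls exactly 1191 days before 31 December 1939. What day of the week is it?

Dec 31, 1939 is a Sunday.
1191 mod 7 = 1, so 1191 days before a Sunday is Sunday − 1 = Saturday.

Saturday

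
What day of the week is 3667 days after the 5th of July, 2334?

Wednesday

First find the weekday of Jul 5, 2334. Doomsday rule: the anchor day for the 2300s is Wednesday. For year 34: 34÷12 = 2 r 10, and 10÷4 = 2, so 2+10+2 = 14.
Wednesday + 14 ≡ Wednesday — that's 2334's doomsday.
In July the doomsday date is Jul 11.
Jul 5 is 6 days before Jul 11; 6 mod 7 = 6, so Wednesday − 6 = Thursday.
3667 mod 7 = 6, so 3667 days after a Thursday is Thursday + 6 = Wednesday.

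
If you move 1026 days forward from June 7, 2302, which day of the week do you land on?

Wednesday

First find the weekday of Jun 7, 2302. Doomsday rule: the anchor day for the 2300s is Wednesday. For year 02: 2÷12 = 0 r 2, and 2÷4 = 0, so 0+2+0 = 2.
Wednesday + 2 ≡ Friday — that's 2302's doomsday.
In June the doomsday date is Jun 6.
Jun 7 is 1 day after Jun 6; 1 mod 7 = 1, so Friday + 1 = Saturday.
1026 mod 7 = 4, so 1026 days after a Saturday is Saturday + 4 = Wednesday.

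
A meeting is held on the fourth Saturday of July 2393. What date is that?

July 24, 2393

July 1, 2393 is a Thursday.
The first Saturday is therefore July 3 (2 days later).
The fourth Saturday is 3 + 3×7 = July 24.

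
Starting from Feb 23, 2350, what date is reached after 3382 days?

May 29, 2359

+365 (one year) → Feb 23, 2351 (3017 left).
+365 (one year) → Feb 23, 2352 (2652 left).
+366 (one year; includes Feb 29, 2352) → Feb 23, 2353 (2286 left).
+365 (one year) → Feb 23, 2354 (1921 left).
+365 (one year) → Feb 23, 2355 (1556 left).
+365 (one year) → Feb 23, 2356 (1191 left).
+366 (one year; includes Feb 29, 2356) → Feb 23, 2357 (825 left).
+365 (one year) → Feb 23, 2358 (460 left).
+365 (one year) → Feb 23, 2359 (95 left).
Feb has 28 days: +6 → Mar 1, 2359 (89 left).
Mar has 31 days: +31 → Apr 1, 2359 (58 left).
Apr has 30 days: +30 → May 1, 2359 (28 left).
+28 → May 29, 2359.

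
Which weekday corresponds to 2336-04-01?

Wednesday

Doomsday rule: the anchor day for the 2300s is Wednesday. For year 36: 36÷12 = 3 r 0, and 0÷4 = 0, so 3+0+0 = 3.
Wednesday + 3 ≡ Saturday — that's 2336's doomsday.
In April the doomsday date is Apr 4.
Apr 1 is 3 days before Apr 4; 3 mod 7 = 3, so Saturday − 3 = Wednesday.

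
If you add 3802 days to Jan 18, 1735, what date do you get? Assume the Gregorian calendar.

June 16, 1745

+365 (one year) → Jan 18, 1736 (3437 left).
+366 (one year; includes Feb 29, 1736) → Jan 18, 1737 (3071 left).
+365 (one year) → Jan 18, 1738 (2706 left).
+365 (one year) → Jan 18, 1739 (2341 left).
+365 (one year) → Jan 18, 1740 (1976 left).
+366 (one year; includes Feb 29, 1740) → Jan 18, 1741 (1610 left).
+365 (one year) → Jan 18, 1742 (1245 left).
+365 (one year) → Jan 18, 1743 (880 left).
+365 (one year) → Jan 18, 1744 (515 left).
+366 (one year; includes Feb 29, 1744) → Jan 18, 1745 (149 left).
Jan has 31 days: +14 → Feb 1, 1745 (135 left).
Feb has 28 days: +28 → Mar 1, 1745 (107 left).
Mar has 31 days: +31 → Apr 1, 1745 (76 left).
Apr has 30 days: +30 → May 1, 1745 (46 left).
May has 31 days: +31 → Jun 1, 1745 (15 left).
+15 → Jun 16, 1745.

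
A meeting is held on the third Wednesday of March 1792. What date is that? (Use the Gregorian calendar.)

March 21, 1792

March 1, 1792 is a Thursday.
The first Wednesday is therefore March 7 (6 days later).
The third Wednesday is 7 + 2×7 = March 21.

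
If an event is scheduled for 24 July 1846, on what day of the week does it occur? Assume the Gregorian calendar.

Friday

Doomsday rule: the anchor day for the 1800s is Friday. For year 46: 46÷12 = 3 r 10, and 10÷4 = 2, so 3+10+2 = 15.
Friday + 15 ≡ Saturday — that's 1846's doomsday.
In July the doomsday date is Jul 11.
Jul 24 is 13 days after Jul 11; 13 mod 7 = 6, so Saturday + 6 = Friday.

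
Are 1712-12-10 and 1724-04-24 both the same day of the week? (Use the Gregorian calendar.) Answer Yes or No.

From Dec 10, 1712 to Apr 24, 1724 is 4153 days.
4153 mod 7 = 2, so they are different weekdays.
(Dec 10, 1712 is a Saturday; Apr 24, 1724 is a Monday.)

No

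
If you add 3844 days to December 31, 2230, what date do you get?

+365 (one year) → Dec 31, 2231 (3479 left).
+366 (one year; includes Feb 29, 2232) → Dec 31, 2232 (3113 left).
+365 (one year) → Dec 31, 2233 (2748 left).
+365 (one year) → Dec 31, 2234 (2383 left).
+365 (one year) → Dec 31, 2235 (2018 left).
+366 (one year; includes Feb 29, 2236) → Dec 31, 2236 (1652 left).
+365 (one year) → Dec 31, 2237 (1287 left).
+365 (one year) → Dec 31, 2238 (922 left).
+365 (one year) → Dec 31, 2239 (557 left).
+366 (one year; includes Feb 29, 2240) → Dec 31, 2240 (191 left).
Dec has 31 days: +1 → Jan 1, 2241 (190 left).
Jan has 31 days: +31 → Feb 1, 2241 (159 left).
Feb has 28 days: +28 → Mar 1, 2241 (131 left).
Mar has 31 days: +31 → Apr 1, 2241 (100 left).
Apr has 30 days: +30 → May 1, 2241 (70 left).
May has 31 days: +31 → Jun 1, 2241 (39 left).
Jun has 30 days: +30 → Jul 1, 2241 (9 left).
+9 → Jul 10, 2241.

July 10, 2241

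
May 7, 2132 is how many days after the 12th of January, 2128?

1577

Jan 12, 2128 → Jan 12, 2129: 366 days (Feb 29, 2128 is in that span).
Jan 12, 2129 → Jan 12, 2130: 365 days.
Jan 12, 2130 → Jan 12, 2131: 365 days.
Jan 12, 2131 → Jan 12, 2132: 365 days.
Jan 12, 2132 → Feb 12, 2132: 31 days (January has 31).
Feb 12, 2132 → Mar 12, 2132: 29 days (February has 29).
Mar 12, 2132 → Apr 12, 2132: 31 days (March has 31).
Apr 12, 2132 → May 7, 2132: 25 days.
Total: 1577 days.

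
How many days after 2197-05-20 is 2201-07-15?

1516

May 20, 2197 → May 20, 2198: 365 days.
May 20, 2198 → May 20, 2199: 365 days.
May 20, 2199 → May 20, 2200: 365 days.
May 20, 2200 → May 20, 2201: 365 days.
May 20, 2201 → Jun 20, 2201: 31 days (May has 31).
Jun 20, 2201 → Jul 15, 2201: 25 days.
Total: 1516 days.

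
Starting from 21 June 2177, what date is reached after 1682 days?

January 28, 2182

+365 (one year) → Jun 21, 2178 (1317 left).
+365 (one year) → Jun 21, 2179 (952 left).
+366 (one year; includes Feb 29, 2180) → Jun 21, 2180 (586 left).
+365 (one year) → Jun 21, 2181 (221 left).
Jun has 30 days: +10 → Jul 1, 2181 (211 left).
Jul has 31 days: +31 → Aug 1, 2181 (180 left).
Aug has 31 days: +31 → Sep 1, 2181 (149 left).
Sep has 30 days: +30 → Oct 1, 2181 (119 left).
Oct has 31 days: +31 → Nov 1, 2181 (88 left).
Nov has 30 days: +30 → Dec 1, 2181 (58 left).
Dec has 31 days: +31 → Jan 1, 2182 (27 left).
+27 → Jan 28, 2182.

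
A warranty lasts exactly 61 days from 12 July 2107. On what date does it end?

Jul has 31 days: +20 → Aug 1, 2107 (41 left).
Aug has 31 days: +31 → Sep 1, 2107 (10 left).
+10 → Sep 11, 2107.

September 11, 2107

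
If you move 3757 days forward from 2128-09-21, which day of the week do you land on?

First find the weekday of Sep 21, 2128. Doomsday rule: the anchor day for the 2100s is Sunday. For year 28: 28÷12 = 2 r 4, and 4÷4 = 1, so 2+4+1 = 7.
Sunday + 7 ≡ Sunday — that's 2128's doomsday.
In September the doomsday date is Sep 5.
Sep 21 is 16 days after Sep 5; 16 mod 7 = 2, so Sunday + 2 = Tuesday.
3757 mod 7 = 5, so 3757 days after a Tuesday is Tuesday + 5 = Sunday.

Sunday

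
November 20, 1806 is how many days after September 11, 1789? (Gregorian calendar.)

Sep 11, 1789 → Sep 11, 1790: 365 days.
Sep 11, 1790 → Sep 11, 1791: 365 days.
Sep 11, 1791 → Sep 11, 1792: 366 days (Feb 29, 1792 is in that span).
Sep 11, 1792 → Sep 11, 1793: 365 days.
Sep 11, 1793 → Sep 11, 1794: 365 days.
Sep 11, 1794 → Sep 11, 1795: 365 days.
Sep 11, 1795 → Sep 11, 1796: 366 days (Feb 29, 1796 is in that span).
Sep 11, 1796 → Sep 11, 1797: 365 days.
Sep 11, 1797 → Sep 11, 1798: 365 days.
Sep 11, 1798 → Sep 11, 1799: 365 days.
Sep 11, 1799 → Sep 11, 1800: 365 days.
Sep 11, 1800 → Sep 11, 1801: 365 days.
Sep 11, 1801 → Sep 11, 1802: 365 days.
Sep 11, 1802 → Sep 11, 1803: 365 days.
Sep 11, 1803 → Sep 11, 1804: 366 days (Feb 29, 1804 is in that span).
Sep 11, 1804 → Sep 11, 1805: 365 days.
Sep 11, 1805 → Sep 11, 1806: 365 days.
Sep 11, 1806 → Oct 11, 1806: 30 days (September has 30).
Oct 11, 1806 → Nov 11, 1806: 31 days (October has 31).
Nov 11, 1806 → Nov 20, 1806: 9 days.
Total: 6278 days.

6278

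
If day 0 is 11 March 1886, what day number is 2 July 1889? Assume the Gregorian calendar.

1209

Mar 11, 1886 → Mar 11, 1887: 365 days.
Mar 11, 1887 → Mar 11, 1888: 366 days (Feb 29, 1888 is in that span).
Mar 11, 1888 → Mar 11, 1889: 365 days.
Mar 11, 1889 → Apr 11, 1889: 31 days (March has 31).
Apr 11, 1889 → May 11, 1889: 30 days (April has 30).
May 11, 1889 → Jun 11, 1889: 31 days (May has 31).
Jun 11, 1889 → Jul 2, 1889: 21 days.
Total: 1209 days.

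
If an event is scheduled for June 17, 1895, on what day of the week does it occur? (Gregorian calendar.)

Monday

Doomsday rule: the anchor day for the 1800s is Friday. For year 95: 95÷12 = 7 r 11, and 11÷4 = 2, so 7+11+2 = 20.
Friday + 20 ≡ Thursday — that's 1895's doomsday.
In June the doomsday date is Jun 6.
Jun 17 is 11 days after Jun 6; 11 mod 7 = 4, so Thursday + 4 = Monday.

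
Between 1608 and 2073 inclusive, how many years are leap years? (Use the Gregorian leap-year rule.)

114

Multiples of 4 in [1608,2073]: 117.
Of those, multiples of 100: 4 (not leap unless ÷400).
Multiples of 400: 1.
Leap years = 117 − 4 + 1 = 114.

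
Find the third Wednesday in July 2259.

July 1, 2259 is a Friday.
The first Wednesday is therefore July 6 (5 days later).
The third Wednesday is 6 + 2×7 = July 20.

July 20, 2259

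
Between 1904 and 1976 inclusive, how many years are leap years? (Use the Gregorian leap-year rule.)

19

Multiples of 4 in [1904,1976]: 19.
Of those, multiples of 100: 0 (not leap unless ÷400).
Multiples of 400: 0.
Leap years = 19 − 0 + 0 = 19.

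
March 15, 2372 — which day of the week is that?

Wednesday

Doomsday rule: the anchor day for the 2300s is Wednesday. For year 72: 72÷12 = 6 r 0, and 0÷4 = 0, so 6+0+0 = 6.
Wednesday + 6 ≡ Tuesday — that's 2372's doomsday.
In March the doomsday date is Mar 14.
Mar 15 is 1 day after Mar 14; 1 mod 7 = 1, so Tuesday + 1 = Wednesday.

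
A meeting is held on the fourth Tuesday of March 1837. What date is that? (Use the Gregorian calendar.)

March 1, 1837 is a Wednesday.
The first Tuesday is therefore March 7 (6 days later).
The fourth Tuesday is 7 + 3×7 = March 28.

March 28, 1837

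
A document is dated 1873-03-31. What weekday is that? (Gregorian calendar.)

Doomsday rule: the anchor day for the 1800s is Friday. For year 73: 73÷12 = 6 r 1, and 1÷4 = 0, so 6+1+0 = 7.
Friday + 7 ≡ Friday — that's 1873's doomsday.
In March the doomsday date is Mar 14.
Mar 31 is 17 days after Mar 14; 17 mod 7 = 3, so Friday + 3 = Monday.

Monday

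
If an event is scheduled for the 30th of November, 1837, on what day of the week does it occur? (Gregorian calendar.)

Doomsday rule: the anchor day for the 1800s is Friday. For year 37: 37÷12 = 3 r 1, and 1÷4 = 0, so 3+1+0 = 4.
Friday + 4 ≡ Tuesday — that's 1837's doomsday.
In November the doomsday date is Nov 7.
Nov 30 is 23 days after Nov 7; 23 mod 7 = 2, so Tuesday + 2 = Thursday.

Thursday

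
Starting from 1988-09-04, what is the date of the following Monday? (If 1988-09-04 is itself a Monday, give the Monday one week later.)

September 5, 1988

Sep 4, 1988 is a Sunday.
From Sunday to the next Monday is 1 day.
Sep 4, 1988 + 1 = Sep 5, 1988.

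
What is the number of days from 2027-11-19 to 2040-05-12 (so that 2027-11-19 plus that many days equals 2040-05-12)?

Nov 19, 2027 → Nov 19, 2028: 366 days (Feb 29, 2028 is in that span).
Nov 19, 2028 → Nov 19, 2029: 365 days.
Nov 19, 2029 → Nov 19, 2030: 365 days.
Nov 19, 2030 → Nov 19, 2031: 365 days.
Nov 19, 2031 → Nov 19, 2032: 366 days (Feb 29, 2032 is in that span).
Nov 19, 2032 → Nov 19, 2033: 365 days.
Nov 19, 2033 → Nov 19, 2034: 365 days.
Nov 19, 2034 → Nov 19, 2035: 365 days.
Nov 19, 2035 → Nov 19, 2036: 366 days (Feb 29, 2036 is in that span).
Nov 19, 2036 → Nov 19, 2037: 365 days.
Nov 19, 2037 → Nov 19, 2038: 365 days.
Nov 19, 2038 → Nov 19, 2039: 365 days.
Nov 19, 2039 → Dec 19, 2039: 30 days (November has 30).
Dec 19, 2039 → Jan 19, 2040: 31 days (December has 31).
Jan 19, 2040 → Feb 19, 2040: 31 days (January has 31).
Feb 19, 2040 → Mar 19, 2040: 29 days (February has 29).
Mar 19, 2040 → Apr 19, 2040: 31 days (March has 31).
Apr 19, 2040 → May 12, 2040: 23 days.
Total: 4558 days.

4558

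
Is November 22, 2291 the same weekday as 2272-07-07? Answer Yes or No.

From Jul 7, 2272 to Nov 22, 2291 is 7077 days.
7077 mod 7 = 0, so they are the same weekday.
(Jul 7, 2272 is a Sunday; Nov 22, 2291 is a Sunday.)

Yes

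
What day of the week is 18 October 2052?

January 1, 2052 is a Monday.
Jan 1, 2052 → Feb 1, 2052: 31 days (January has 31).
Feb 1, 2052 → Mar 1, 2052: 29 days (February has 29).
Mar 1, 2052 → Apr 1, 2052: 31 days (March has 31).
Apr 1, 2052 → May 1, 2052: 30 days (April has 30).
May 1, 2052 → Jun 1, 2052: 31 days (May has 31).
Jun 1, 2052 → Jul 1, 2052: 30 days (June has 30).
Jul 1, 2052 → Aug 1, 2052: 31 days (July has 31).
Aug 1, 2052 → Sep 1, 2052: 31 days (August has 31).
Sep 1, 2052 → Oct 1, 2052: 30 days (September has 30).
Oct 1, 2052 → Oct 18, 2052: 17 days.
Total: 291 days.
291 mod 7 = 4, so Monday + 4 = Friday.

Friday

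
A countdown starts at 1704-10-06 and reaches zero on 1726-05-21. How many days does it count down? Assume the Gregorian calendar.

7897

Oct 6, 1704 → Oct 6, 1705: 365 days.
Oct 6, 1705 → Oct 6, 1706: 365 days.
Oct 6, 1706 → Oct 6, 1707: 365 days.
Oct 6, 1707 → Oct 6, 1708: 366 days (Feb 29, 1708 is in that span).
Oct 6, 1708 → Oct 6, 1709: 365 days.
Oct 6, 1709 → Oct 6, 1710: 365 days.
Oct 6, 1710 → Oct 6, 1711: 365 days.
Oct 6, 1711 → Oct 6, 1712: 366 days (Feb 29, 1712 is in that span).
Oct 6, 1712 → Oct 6, 1713: 365 days.
Oct 6, 1713 → Oct 6, 1714: 365 days.
Oct 6, 1714 → Oct 6, 1715: 365 days.
Oct 6, 1715 → Oct 6, 1716: 366 days (Feb 29, 1716 is in that span).
Oct 6, 1716 → Oct 6, 1717: 365 days.
Oct 6, 1717 → Oct 6, 1718: 365 days.
Oct 6, 1718 → Oct 6, 1719: 365 days.
Oct 6, 1719 → Oct 6, 1720: 366 days (Feb 29, 1720 is in that span).
Oct 6, 1720 → Oct 6, 1721: 365 days.
Oct 6, 1721 → Oct 6, 1722: 365 days.
Oct 6, 1722 → Oct 6, 1723: 365 days.
Oct 6, 1723 → Oct 6, 1724: 366 days (Feb 29, 1724 is in that span).
Oct 6, 1724 → Oct 6, 1725: 365 days.
Oct 6, 1725 → Nov 6, 1725: 31 days (October has 31).
Nov 6, 1725 → Dec 6, 1725: 30 days (November has 30).
Dec 6, 1725 → Jan 6, 1726: 31 days (December has 31).
Jan 6, 1726 → Feb 6, 1726: 31 days (January has 31).
Feb 6, 1726 → Mar 6, 1726: 28 days (February has 28).
Mar 6, 1726 → Apr 6, 1726: 31 days (March has 31).
Apr 6, 1726 → May 6, 1726: 30 days (April has 30).
May 6, 1726 → May 21, 1726: 15 days.
Total: 7897 days.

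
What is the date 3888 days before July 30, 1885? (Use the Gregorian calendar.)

December 7, 1874

−365 (one year) → Jul 30, 1884 (3523 left).
−366 (one year; includes Feb 29, 1884) → Jul 30, 1883 (3157 left).
−365 (one year) → Jul 30, 1882 (2792 left).
−365 (one year) → Jul 30, 1881 (2427 left).
−365 (one year) → Jul 30, 1880 (2062 left).
−366 (one year; includes Feb 29, 1880) → Jul 30, 1879 (1696 left).
−365 (one year) → Jul 30, 1878 (1331 left).
−365 (one year) → Jul 30, 1877 (966 left).
−365 (one year) → Jul 30, 1876 (601 left).
−366 (one year; includes Feb 29, 1876) → Jul 30, 1875 (235 left).
−30 → Jun 30, 1875 (end of Jun, 30 days; 205 left).
−30 → May 31, 1875 (end of May, 31 days; 175 left).
−31 → Apr 30, 1875 (end of Apr, 30 days; 144 left).
−30 → Mar 31, 1875 (end of Mar, 31 days; 114 left).
−31 → Feb 28, 1875 (end of Feb, 28 days; 83 left).
−28 → Jan 31, 1875 (end of Jan, 31 days; 55 left).
−31 → Dec 31, 1874 (end of Dec, 31 days; 24 left).
−24 → Dec 7, 1874.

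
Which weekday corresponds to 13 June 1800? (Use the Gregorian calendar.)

Doomsday rule: the anchor day for the 1800s is Friday. For year 00: 0÷12 = 0 r 0, and 0÷4 = 0, so 0+0+0 = 0.
Friday + 0 ≡ Friday — that's 1800's doomsday.
In June the doomsday date is Jun 6.
Jun 13 is 7 days after Jun 6; 7 mod 7 = 0, so Friday + 0 = Friday.

Friday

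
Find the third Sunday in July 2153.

July 15, 2153

July 1, 2153 is a Sunday.
The first Sunday is therefore July 1 (same day).
The third Sunday is 1 + 2×7 = July 15.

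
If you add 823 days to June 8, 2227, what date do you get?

+366 (one year; includes Feb 29, 2228) → Jun 8, 2228 (457 left).
+365 (one year) → Jun 8, 2229 (92 left).
Jun has 30 days: +23 → Jul 1, 2229 (69 left).
Jul has 31 days: +31 → Aug 1, 2229 (38 left).
Aug has 31 days: +31 → Sep 1, 2229 (7 left).
+7 → Sep 8, 2229.

September 8, 2229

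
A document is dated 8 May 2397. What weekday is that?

Thursday

Doomsday rule: the anchor day for the 2300s is Wednesday. For year 97: 97÷12 = 8 r 1, and 1÷4 = 0, so 8+1+0 = 9.
Wednesday + 9 ≡ Friday — that's 2397's doomsday.
In May the doomsday date is May 9.
May 8 is 1 day before May 9; 1 mod 7 = 1, so Friday − 1 = Thursday.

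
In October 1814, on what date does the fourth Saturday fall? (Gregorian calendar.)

October 22, 1814

October 1, 1814 is a Saturday.
The first Saturday is therefore October 1 (same day).
The fourth Saturday is 1 + 3×7 = October 22.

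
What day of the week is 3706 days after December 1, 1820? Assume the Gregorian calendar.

Monday

First find the weekday of Dec 1, 1820. Doomsday rule: the anchor day for the 1800s is Friday. For year 20: 20÷12 = 1 r 8, and 8÷4 = 2, so 1+8+2 = 11.
Friday + 11 ≡ Tuesday — that's 1820's doomsday.
In December the doomsday date is Dec 12.
Dec 1 is 11 days before Dec 12; 11 mod 7 = 4, so Tuesday − 4 = Friday.
3706 mod 7 = 3, so 3706 days after a Friday is Friday + 3 = Monday.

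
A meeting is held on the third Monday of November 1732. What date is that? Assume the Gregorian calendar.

November 17, 1732

November 1, 1732 is a Saturday.
The first Monday is therefore November 3 (2 days later).
The third Monday is 3 + 2×7 = November 17.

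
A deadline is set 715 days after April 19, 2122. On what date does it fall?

April 3, 2124

+365 (one year) → Apr 19, 2123 (350 left).
Apr has 30 days: +12 → May 1, 2123 (338 left).
May has 31 days: +31 → Jun 1, 2123 (307 left).
Jun has 30 days: +30 → Jul 1, 2123 (277 left).
Jul has 31 days: +31 → Aug 1, 2123 (246 left).
Aug has 31 days: +31 → Sep 1, 2123 (215 left).
Sep has 30 days: +30 → Oct 1, 2123 (185 left).
Oct has 31 days: +31 → Nov 1, 2123 (154 left).
Nov has 30 days: +30 → Dec 1, 2123 (124 left).
Dec has 31 days: +31 → Jan 1, 2124 (93 left).
Jan has 31 days: +31 → Feb 1, 2124 (62 left).
Feb has 29 days: +29 → Mar 1, 2124 (33 left).
Mar has 31 days: +31 → Apr 1, 2124 (2 left).
+2 → Apr 3, 2124.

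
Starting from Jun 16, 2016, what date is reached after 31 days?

July 17, 2016

Jun has 30 days: +15 → Jul 1, 2016 (16 left).
+16 → Jul 17, 2016.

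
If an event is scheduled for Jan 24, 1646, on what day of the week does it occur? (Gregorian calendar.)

Doomsday rule: the anchor day for the 1600s is Tuesday. For year 46: 46÷12 = 3 r 10, and 10÷4 = 2, so 3+10+2 = 15.
Tuesday + 15 ≡ Wednesday — that's 1646's doomsday.
In January the doomsday date is Jan 3 (1646 is not a leap year).
Jan 24 is 21 days after Jan 3; 21 mod 7 = 0, so Wednesday + 0 = Wednesday.

Wednesday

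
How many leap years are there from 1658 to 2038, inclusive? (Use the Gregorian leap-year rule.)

Multiples of 4 in [1658,2038]: 95.
Of those, multiples of 100: 4 (not leap unless ÷400).
Multiples of 400: 1.
Leap years = 95 − 4 + 1 = 92.

92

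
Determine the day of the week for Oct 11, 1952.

Saturday

January 1, 1952 is a Tuesday.
Jan 1, 1952 → Feb 1, 1952: 31 days (January has 31).
Feb 1, 1952 → Mar 1, 1952: 29 days (February has 29).
Mar 1, 1952 → Apr 1, 1952: 31 days (March has 31).
Apr 1, 1952 → May 1, 1952: 30 days (April has 30).
May 1, 1952 → Jun 1, 1952: 31 days (May has 31).
Jun 1, 1952 → Jul 1, 1952: 30 days (June has 30).
Jul 1, 1952 → Aug 1, 1952: 31 days (July has 31).
Aug 1, 1952 → Sep 1, 1952: 31 days (August has 31).
Sep 1, 1952 → Oct 1, 1952: 30 days (September has 30).
Oct 1, 1952 → Oct 11, 1952: 10 days.
Total: 284 days.
284 mod 7 = 4, so Tuesday + 4 = Saturday.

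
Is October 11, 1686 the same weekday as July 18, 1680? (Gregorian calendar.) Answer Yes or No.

From Jul 18, 1680 to Oct 11, 1686 is 2276 days.
2276 mod 7 = 1, so they are different weekdays.
(Jul 18, 1680 is a Thursday; Oct 11, 1686 is a Friday.)

No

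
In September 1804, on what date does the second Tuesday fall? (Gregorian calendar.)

September 11, 1804

September 1, 1804 is a Saturday.
The first Tuesday is therefore September 4 (3 days later).
The second Tuesday is 4 + 1×7 = September 11.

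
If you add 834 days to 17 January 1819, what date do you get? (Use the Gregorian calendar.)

April 30, 1821

+365 (one year) → Jan 17, 1820 (469 left).
+366 (one year; includes Feb 29, 1820) → Jan 17, 1821 (103 left).
Jan has 31 days: +15 → Feb 1, 1821 (88 left).
Feb has 28 days: +28 → Mar 1, 1821 (60 left).
Mar has 31 days: +31 → Apr 1, 1821 (29 left).
+29 → Apr 30, 1821.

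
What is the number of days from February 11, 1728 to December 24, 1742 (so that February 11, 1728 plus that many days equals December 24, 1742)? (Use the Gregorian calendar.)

Feb 11, 1728 → Feb 11, 1729: 366 days (Feb 29, 1728 is in that span).
Feb 11, 1729 → Feb 11, 1730: 365 days.
Feb 11, 1730 → Feb 11, 1731: 365 days.
Feb 11, 1731 → Feb 11, 1732: 365 days.
Feb 11, 1732 → Feb 11, 1733: 366 days (Feb 29, 1732 is in that span).
Feb 11, 1733 → Feb 11, 1734: 365 days.
Feb 11, 1734 → Feb 11, 1735: 365 days.
Feb 11, 1735 → Feb 11, 1736: 365 days.
Feb 11, 1736 → Feb 11, 1737: 366 days (Feb 29, 1736 is in that span).
Feb 11, 1737 → Feb 11, 1738: 365 days.
Feb 11, 1738 → Feb 11, 1739: 365 days.
Feb 11, 1739 → Feb 11, 1740: 365 days.
Feb 11, 1740 → Feb 11, 1741: 366 days (Feb 29, 1740 is in that span).
Feb 11, 1741 → Feb 11, 1742: 365 days.
Feb 11, 1742 → Mar 11, 1742: 28 days (February has 28).
Mar 11, 1742 → Apr 11, 1742: 31 days (March has 31).
Apr 11, 1742 → May 11, 1742: 30 days (April has 30).
May 11, 1742 → Jun 11, 1742: 31 days (May has 31).
Jun 11, 1742 → Jul 11, 1742: 30 days (June has 30).
Jul 11, 1742 → Aug 11, 1742: 31 days (July has 31).
Aug 11, 1742 → Sep 11, 1742: 31 days (August has 31).
Sep 11, 1742 → Oct 11, 1742: 30 days (September has 30).
Oct 11, 1742 → Nov 11, 1742: 31 days (October has 31).
Nov 11, 1742 → Dec 11, 1742: 30 days (November has 30).
Dec 11, 1742 → Dec 24, 1742: 13 days.
Total: 5430 days.

5430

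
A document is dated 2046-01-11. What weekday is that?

Thursday

January 1, 2046 is a Monday.
Jan 1, 2046 → Jan 11, 2046: 10 days.
Total: 10 days.
10 mod 7 = 3, so Monday + 3 = Thursday.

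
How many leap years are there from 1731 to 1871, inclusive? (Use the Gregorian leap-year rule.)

Multiples of 4 in [1731,1871]: 35.
Of those, multiples of 100: 1 (not leap unless ÷400).
Multiples of 400: 0.
Leap years = 35 − 1 + 0 = 34.

34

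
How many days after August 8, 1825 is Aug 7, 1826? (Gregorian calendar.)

Aug 8, 1825 → Sep 8, 1825: 31 days (August has 31).
Sep 8, 1825 → Oct 8, 1825: 30 days (September has 30).
Oct 8, 1825 → Nov 8, 1825: 31 days (October has 31).
Nov 8, 1825 → Dec 8, 1825: 30 days (November has 30).
Dec 8, 1825 → Jan 8, 1826: 31 days (December has 31).
Jan 8, 1826 → Feb 8, 1826: 31 days (January has 31).
Feb 8, 1826 → Mar 8, 1826: 28 days (February has 28).
Mar 8, 1826 → Apr 8, 1826: 31 days (March has 31).
Apr 8, 1826 → May 8, 1826: 30 days (April has 30).
May 8, 1826 → Jun 8, 1826: 31 days (May has 31).
Jun 8, 1826 → Jul 8, 1826: 30 days (June has 30).
Jul 8, 1826 → Aug 7, 1826: 30 days.
Total: 364 days.

364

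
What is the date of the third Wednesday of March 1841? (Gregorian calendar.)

March 1, 1841 is a Monday.
The first Wednesday is therefore March 3 (2 days later).
The third Wednesday is 3 + 2×7 = March 17.

March 17, 1841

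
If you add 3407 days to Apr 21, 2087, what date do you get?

+366 (one year; includes Feb 29, 2088) → Apr 21, 2088 (3041 left).
+365 (one year) → Apr 21, 2089 (2676 left).
+365 (one year) → Apr 21, 2090 (2311 left).
+365 (one year) → Apr 21, 2091 (1946 left).
+366 (one year; includes Feb 29, 2092) → Apr 21, 2092 (1580 left).
+365 (one year) → Apr 21, 2093 (1215 left).
+365 (one year) → Apr 21, 2094 (850 left).
+365 (one year) → Apr 21, 2095 (485 left).
+366 (one year; includes Feb 29, 2096) → Apr 21, 2096 (119 left).
Apr has 30 days: +10 → May 1, 2096 (109 left).
May has 31 days: +31 → Jun 1, 2096 (78 left).
Jun has 30 days: +30 → Jul 1, 2096 (48 left).
Jul has 31 days: +31 → Aug 1, 2096 (17 left).
+17 → Aug 18, 2096.

August 18, 2096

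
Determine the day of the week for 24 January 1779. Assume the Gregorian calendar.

Doomsday rule: the anchor day for the 1700s is Sunday. For year 79: 79÷12 = 6 r 7, and 7÷4 = 1, so 6+7+1 = 14.
Sunday + 14 ≡ Sunday — that's 1779's doomsday.
In January the doomsday date is Jan 3 (1779 is not a leap year).
Jan 24 is 21 days after Jan 3; 21 mod 7 = 0, so Sunday + 0 = Sunday.

Sunday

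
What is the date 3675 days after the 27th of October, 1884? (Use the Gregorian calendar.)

+365 (one year) → Oct 27, 1885 (3310 left).
+365 (one year) → Oct 27, 1886 (2945 left).
+365 (one year) → Oct 27, 1887 (2580 left).
+366 (one year; includes Feb 29, 1888) → Oct 27, 1888 (2214 left).
+365 (one year) → Oct 27, 1889 (1849 left).
+365 (one year) → Oct 27, 1890 (1484 left).
+365 (one year) → Oct 27, 1891 (1119 left).
+366 (one year; includes Feb 29, 1892) → Oct 27, 1892 (753 left).
+365 (one year) → Oct 27, 1893 (388 left).
Oct has 31 days: +5 → Nov 1, 1893 (383 left).
Nov has 30 days: +30 → Dec 1, 1893 (353 left).
Dec has 31 days: +31 → Jan 1, 1894 (322 left).
Jan has 31 days: +31 → Feb 1, 1894 (291 left).
Feb has 28 days: +28 → Mar 1, 1894 (263 left).
Mar has 31 days: +31 → Apr 1, 1894 (232 left).
Apr has 30 days: +30 → May 1, 1894 (202 left).
May has 31 days: +31 → Jun 1, 1894 (171 left).
Jun has 30 days: +30 → Jul 1, 1894 (141 left).
Jul has 31 days: +31 → Aug 1, 1894 (110 left).
Aug has 31 days: +31 → Sep 1, 1894 (79 left).
Sep has 30 days: +30 → Oct 1, 1894 (49 left).
Oct has 31 days: +31 → Nov 1, 1894 (18 left).
+18 → Nov 19, 1894.

November 19, 1894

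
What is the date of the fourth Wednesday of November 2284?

November 1, 2284 is a Saturday.
The first Wednesday is therefore November 5 (4 days later).
The fourth Wednesday is 5 + 3×7 = November 26.

November 26, 2284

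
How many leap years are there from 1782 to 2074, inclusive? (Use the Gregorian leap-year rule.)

Multiples of 4 in [1782,2074]: 73.
Of those, multiples of 100: 3 (not leap unless ÷400).
Multiples of 400: 1.
Leap years = 73 − 3 + 1 = 71.

71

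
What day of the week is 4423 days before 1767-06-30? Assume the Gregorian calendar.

Wednesday

First find the weekday of Jun 30, 1767. Doomsday rule: the anchor day for the 1700s is Sunday. For year 67: 67÷12 = 5 r 7, and 7÷4 = 1, so 5+7+1 = 13.
Sunday + 13 ≡ Saturday — that's 1767's doomsday.
In June the doomsday date is Jun 6.
Jun 30 is 24 days after Jun 6; 24 mod 7 = 3, so Saturday + 3 = Tuesday.
4423 mod 7 = 6, so 4423 days before a Tuesday is Tuesday − 6 = Wednesday.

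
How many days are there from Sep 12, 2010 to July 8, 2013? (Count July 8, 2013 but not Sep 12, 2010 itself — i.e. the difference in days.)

1030

Sep 12, 2010 → Sep 12, 2011: 365 days.
Sep 12, 2011 → Sep 12, 2012: 366 days (Feb 29, 2012 is in that span).
Sep 12, 2012 → Oct 12, 2012: 30 days (September has 30).
Oct 12, 2012 → Nov 12, 2012: 31 days (October has 31).
Nov 12, 2012 → Dec 12, 2012: 30 days (November has 30).
Dec 12, 2012 → Jan 12, 2013: 31 days (December has 31).
Jan 12, 2013 → Feb 12, 2013: 31 days (January has 31).
Feb 12, 2013 → Mar 12, 2013: 28 days (February has 28).
Mar 12, 2013 → Apr 12, 2013: 31 days (March has 31).
Apr 12, 2013 → May 12, 2013: 30 days (April has 30).
May 12, 2013 → Jun 12, 2013: 31 days (May has 31).
Jun 12, 2013 → Jul 8, 2013: 26 days.
Total: 1030 days.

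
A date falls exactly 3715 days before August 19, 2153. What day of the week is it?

Tuesday

First find the weekday of Aug 19, 2153. Doomsday rule: the anchor day for the 2100s is Sunday. For year 53: 53÷12 = 4 r 5, and 5÷4 = 1, so 4+5+1 = 10.
Sunday + 10 ≡ Wednesday — that's 2153's doomsday.
In August the doomsday date is Aug 8.
Aug 19 is 11 days after Aug 8; 11 mod 7 = 4, so Wednesday + 4 = Sunday.
3715 mod 7 = 5, so 3715 days before a Sunday is Sunday − 5 = Tuesday.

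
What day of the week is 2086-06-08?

Doomsday rule: the anchor day for the 2000s is Tuesday. For year 86: 86÷12 = 7 r 2, and 2÷4 = 0, so 7+2+0 = 9.
Tuesday + 9 ≡ Thursday — that's 2086's doomsday.
In June the doomsday date is Jun 6.
Jun 8 is 2 days after Jun 6; 2 mod 7 = 2, so Thursday + 2 = Saturday.

Saturday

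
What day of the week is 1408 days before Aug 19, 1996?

First find the weekday of Aug 19, 1996. Doomsday rule: the anchor day for the 1900s is Wednesday. For year 96: 96÷12 = 8 r 0, and 0÷4 = 0, so 8+0+0 = 8.
Wednesday + 8 ≡ Thursday — that's 1996's doomsday.
In August the doomsday date is Aug 8.
Aug 19 is 11 days after Aug 8; 11 mod 7 = 4, so Thursday + 4 = Monday.
1408 mod 7 = 1, so 1408 days before a Monday is Monday − 1 = Sunday.

Sunday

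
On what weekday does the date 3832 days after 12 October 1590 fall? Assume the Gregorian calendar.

Monday

Oct 12, 1590 is a Friday.
3832 mod 7 = 3, so 3832 days after a Friday is Friday + 3 = Monday.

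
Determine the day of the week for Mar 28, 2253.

Monday

Doomsday rule: the anchor day for the 2200s is Friday. For year 53: 53÷12 = 4 r 5, and 5÷4 = 1, so 4+5+1 = 10.
Friday + 10 ≡ Monday — that's 2253's doomsday.
In March the doomsday date is Mar 14.
Mar 28 is 14 days after Mar 14; 14 mod 7 = 0, so Monday + 0 = Monday.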